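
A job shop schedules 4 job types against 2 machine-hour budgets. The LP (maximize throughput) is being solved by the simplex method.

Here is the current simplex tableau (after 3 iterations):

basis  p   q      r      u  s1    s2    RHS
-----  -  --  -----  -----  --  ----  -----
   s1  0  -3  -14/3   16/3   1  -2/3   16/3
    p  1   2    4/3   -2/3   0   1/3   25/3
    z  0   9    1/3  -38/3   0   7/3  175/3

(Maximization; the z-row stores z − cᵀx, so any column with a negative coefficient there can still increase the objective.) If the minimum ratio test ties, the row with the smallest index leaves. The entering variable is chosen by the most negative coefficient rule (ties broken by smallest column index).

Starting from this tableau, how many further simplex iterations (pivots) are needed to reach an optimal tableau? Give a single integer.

pivot: u in, s1 out → z = 71
pivot: r in, p out → z = 200
No improving column remains; optimal.

2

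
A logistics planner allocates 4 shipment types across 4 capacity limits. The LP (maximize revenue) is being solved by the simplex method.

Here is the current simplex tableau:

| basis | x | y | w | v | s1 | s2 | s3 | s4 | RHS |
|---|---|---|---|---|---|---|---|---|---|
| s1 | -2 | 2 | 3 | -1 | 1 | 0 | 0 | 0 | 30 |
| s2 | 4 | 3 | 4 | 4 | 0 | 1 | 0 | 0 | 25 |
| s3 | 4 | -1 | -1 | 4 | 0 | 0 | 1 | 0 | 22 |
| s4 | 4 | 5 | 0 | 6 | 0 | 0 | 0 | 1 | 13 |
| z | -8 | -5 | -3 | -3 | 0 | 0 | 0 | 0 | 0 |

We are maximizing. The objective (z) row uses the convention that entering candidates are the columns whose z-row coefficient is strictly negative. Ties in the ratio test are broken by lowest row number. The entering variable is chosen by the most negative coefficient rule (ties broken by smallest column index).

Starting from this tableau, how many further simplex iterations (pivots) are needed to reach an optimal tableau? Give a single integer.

pivot: x in, s4 out → z = 26
pivot: w in, s2 out → z = 35
No improving column remains; optimal.

2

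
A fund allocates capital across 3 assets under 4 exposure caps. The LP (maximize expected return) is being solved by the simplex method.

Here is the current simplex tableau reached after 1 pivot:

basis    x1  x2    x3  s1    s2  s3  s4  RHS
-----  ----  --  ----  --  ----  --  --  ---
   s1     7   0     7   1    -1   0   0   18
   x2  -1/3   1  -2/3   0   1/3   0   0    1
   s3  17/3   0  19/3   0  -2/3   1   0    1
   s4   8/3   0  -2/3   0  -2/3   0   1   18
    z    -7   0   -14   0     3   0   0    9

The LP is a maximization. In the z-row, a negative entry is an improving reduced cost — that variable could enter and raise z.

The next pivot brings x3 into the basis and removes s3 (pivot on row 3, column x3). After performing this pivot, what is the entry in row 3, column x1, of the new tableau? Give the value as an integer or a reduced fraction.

Pivot element is row 3, column x3: 19/3.
Normalize row 3: new (row 3, x1) = (17/3)/(19/3) = 17/19.
Row 3 is the pivot row, so the entry is 17/19.

17/19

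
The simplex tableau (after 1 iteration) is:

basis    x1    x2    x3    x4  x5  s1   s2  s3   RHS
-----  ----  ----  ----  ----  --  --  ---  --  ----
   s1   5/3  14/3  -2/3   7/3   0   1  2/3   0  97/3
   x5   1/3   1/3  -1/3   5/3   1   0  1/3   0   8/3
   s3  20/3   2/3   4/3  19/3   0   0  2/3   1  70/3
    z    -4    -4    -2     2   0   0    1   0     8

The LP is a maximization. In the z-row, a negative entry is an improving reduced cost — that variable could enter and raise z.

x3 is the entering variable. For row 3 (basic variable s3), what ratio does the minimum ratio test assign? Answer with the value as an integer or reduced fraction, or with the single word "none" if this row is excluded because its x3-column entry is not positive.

35/2

Ratio = RHS / (x3 entry) = (70/3) / (4/3) = 35/2.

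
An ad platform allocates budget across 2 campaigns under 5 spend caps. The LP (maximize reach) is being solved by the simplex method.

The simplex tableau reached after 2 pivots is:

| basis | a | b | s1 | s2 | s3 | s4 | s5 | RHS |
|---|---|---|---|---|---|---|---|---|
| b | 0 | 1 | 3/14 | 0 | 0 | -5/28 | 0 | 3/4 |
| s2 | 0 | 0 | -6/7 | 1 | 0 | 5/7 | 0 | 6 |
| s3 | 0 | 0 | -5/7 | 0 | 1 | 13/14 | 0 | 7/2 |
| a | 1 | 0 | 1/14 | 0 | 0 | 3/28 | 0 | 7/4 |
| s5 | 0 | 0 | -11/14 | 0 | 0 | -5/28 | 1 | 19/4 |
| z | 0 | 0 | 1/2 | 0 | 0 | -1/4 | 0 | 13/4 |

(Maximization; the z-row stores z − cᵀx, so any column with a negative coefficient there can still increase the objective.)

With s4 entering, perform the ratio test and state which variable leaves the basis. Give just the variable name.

s3

Ratios: row 1 (b): entry -5/28 ≤ 0, skip; row 2 (s2): 6/(5/7) = 42/5; row 3 (s3): (7/2)/(13/14) = 49/13; row 4 (a): (7/4)/(3/28) = 49/3; row 5 (s5): entry -5/28 ≤ 0, skip.
Minimum ratio 49/13 is in the s3 row, so s3 leaves.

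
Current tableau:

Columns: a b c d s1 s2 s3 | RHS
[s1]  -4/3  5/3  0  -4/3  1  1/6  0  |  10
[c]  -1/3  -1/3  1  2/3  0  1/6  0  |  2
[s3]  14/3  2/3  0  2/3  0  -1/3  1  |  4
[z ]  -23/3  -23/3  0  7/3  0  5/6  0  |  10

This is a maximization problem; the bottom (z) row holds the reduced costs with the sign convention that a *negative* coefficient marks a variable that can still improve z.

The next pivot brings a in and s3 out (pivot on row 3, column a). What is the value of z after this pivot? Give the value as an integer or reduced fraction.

116/7

Minimum ratio for a: 4/(14/3) = 6/7.
z changes by −(z-row coeff of a)·ratio = −(-23/3)·(6/7) = 46/7.
New z = 10 + (46/7) = 116/7.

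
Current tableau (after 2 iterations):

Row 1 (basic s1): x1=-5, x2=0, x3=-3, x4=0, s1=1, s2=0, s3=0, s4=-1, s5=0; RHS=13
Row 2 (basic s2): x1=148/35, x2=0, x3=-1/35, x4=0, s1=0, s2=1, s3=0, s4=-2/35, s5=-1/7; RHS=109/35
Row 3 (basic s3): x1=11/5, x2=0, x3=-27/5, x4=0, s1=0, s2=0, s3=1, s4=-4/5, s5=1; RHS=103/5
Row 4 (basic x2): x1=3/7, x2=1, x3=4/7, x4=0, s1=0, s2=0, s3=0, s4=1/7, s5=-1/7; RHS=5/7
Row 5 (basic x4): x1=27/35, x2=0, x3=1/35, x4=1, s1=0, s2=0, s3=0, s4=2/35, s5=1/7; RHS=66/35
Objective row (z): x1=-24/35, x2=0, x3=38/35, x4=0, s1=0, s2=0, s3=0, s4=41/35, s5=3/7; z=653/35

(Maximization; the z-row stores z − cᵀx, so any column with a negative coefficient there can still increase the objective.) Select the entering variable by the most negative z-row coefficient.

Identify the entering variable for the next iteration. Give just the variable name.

x1

Objective-row coefficients: x1: -24/35, x2: 0, x3: 38/35, x4: 0, s1: 0, s2: 0, s3: 0, s4: 41/35, s5: 3/7.
The most negative is -24/35 in column x1, so x1 enters.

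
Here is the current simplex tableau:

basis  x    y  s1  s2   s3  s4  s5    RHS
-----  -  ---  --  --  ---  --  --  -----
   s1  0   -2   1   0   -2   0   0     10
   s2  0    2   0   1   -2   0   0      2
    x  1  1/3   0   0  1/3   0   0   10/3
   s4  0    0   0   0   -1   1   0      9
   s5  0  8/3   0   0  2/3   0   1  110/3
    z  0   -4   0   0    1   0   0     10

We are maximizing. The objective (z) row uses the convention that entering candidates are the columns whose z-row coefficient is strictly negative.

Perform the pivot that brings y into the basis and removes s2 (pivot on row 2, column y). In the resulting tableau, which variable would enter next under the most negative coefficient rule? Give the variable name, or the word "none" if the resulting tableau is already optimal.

s3

Pivot element 2. New z-row = old z-row − (-4)·(row 2/2).
Updated z-row coefficients: x: 0, y: 0, s1: 0, s2: 2, s3: -3, s4: 0, s5: 0.
The most negative is -3 in column s3, so s3 would enter next.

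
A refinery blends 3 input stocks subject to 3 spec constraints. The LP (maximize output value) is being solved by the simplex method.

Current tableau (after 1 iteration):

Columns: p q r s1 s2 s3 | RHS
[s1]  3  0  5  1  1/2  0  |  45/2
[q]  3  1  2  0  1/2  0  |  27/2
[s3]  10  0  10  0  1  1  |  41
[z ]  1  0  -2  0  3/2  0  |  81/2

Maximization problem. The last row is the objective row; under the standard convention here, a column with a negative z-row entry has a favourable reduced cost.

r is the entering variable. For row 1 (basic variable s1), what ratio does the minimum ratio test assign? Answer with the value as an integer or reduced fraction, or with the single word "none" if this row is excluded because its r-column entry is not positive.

Ratio = RHS / (r entry) = (45/2) / 5 = 9/2.

9/2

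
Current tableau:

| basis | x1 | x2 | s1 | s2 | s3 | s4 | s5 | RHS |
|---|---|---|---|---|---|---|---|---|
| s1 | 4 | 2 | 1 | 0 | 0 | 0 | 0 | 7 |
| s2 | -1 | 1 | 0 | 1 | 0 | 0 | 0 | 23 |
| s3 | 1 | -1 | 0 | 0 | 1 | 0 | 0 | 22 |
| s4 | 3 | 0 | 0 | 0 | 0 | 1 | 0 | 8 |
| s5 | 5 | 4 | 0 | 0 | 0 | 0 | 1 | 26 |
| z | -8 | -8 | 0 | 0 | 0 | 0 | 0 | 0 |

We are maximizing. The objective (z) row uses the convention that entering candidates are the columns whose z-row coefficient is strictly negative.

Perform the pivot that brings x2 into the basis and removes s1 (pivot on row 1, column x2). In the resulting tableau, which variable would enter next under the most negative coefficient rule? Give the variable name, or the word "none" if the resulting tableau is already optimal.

Pivot element 2. New z-row = old z-row − (-8)·(row 1/2).
Updated z-row coefficients: x1: 8, x2: 0, s1: 4, s2: 0, s3: 0, s4: 0, s5: 0.
No coefficient is strictly negative; the tableau after this pivot is optimal.

none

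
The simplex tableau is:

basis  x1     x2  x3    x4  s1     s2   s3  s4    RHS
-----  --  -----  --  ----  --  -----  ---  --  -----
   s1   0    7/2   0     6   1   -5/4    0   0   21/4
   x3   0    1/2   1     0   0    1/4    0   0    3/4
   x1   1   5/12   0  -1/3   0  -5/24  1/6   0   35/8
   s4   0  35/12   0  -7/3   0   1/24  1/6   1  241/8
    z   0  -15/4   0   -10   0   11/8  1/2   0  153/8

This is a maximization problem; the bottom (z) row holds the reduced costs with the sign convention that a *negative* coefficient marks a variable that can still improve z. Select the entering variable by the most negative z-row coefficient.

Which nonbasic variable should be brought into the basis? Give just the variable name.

x4

Objective-row coefficients: x1: 0, x2: -15/4, x3: 0, x4: -10, s1: 0, s2: 11/8, s3: 1/2, s4: 0.
The most negative is -10 in column x4, so x4 enters.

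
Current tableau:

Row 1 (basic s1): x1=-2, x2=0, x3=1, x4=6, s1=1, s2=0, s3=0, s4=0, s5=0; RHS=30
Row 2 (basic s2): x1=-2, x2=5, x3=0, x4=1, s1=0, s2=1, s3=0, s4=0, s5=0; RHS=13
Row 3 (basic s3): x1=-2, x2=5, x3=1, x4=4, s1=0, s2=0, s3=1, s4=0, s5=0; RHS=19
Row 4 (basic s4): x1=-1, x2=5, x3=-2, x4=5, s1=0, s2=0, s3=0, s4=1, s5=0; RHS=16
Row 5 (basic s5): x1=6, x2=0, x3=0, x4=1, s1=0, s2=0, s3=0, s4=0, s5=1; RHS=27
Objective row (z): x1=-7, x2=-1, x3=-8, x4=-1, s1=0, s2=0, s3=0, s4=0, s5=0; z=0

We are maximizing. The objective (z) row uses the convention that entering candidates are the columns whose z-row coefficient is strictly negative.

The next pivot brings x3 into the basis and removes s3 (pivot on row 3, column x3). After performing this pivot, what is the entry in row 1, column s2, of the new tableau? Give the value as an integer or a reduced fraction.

0

Pivot element is row 3, column x3: 1.
Normalize row 3: new (row 3, s2) = 0/1 = 0.
row 1 ← row 1 − 1·(new row 3): 0 − 1·0 = 0.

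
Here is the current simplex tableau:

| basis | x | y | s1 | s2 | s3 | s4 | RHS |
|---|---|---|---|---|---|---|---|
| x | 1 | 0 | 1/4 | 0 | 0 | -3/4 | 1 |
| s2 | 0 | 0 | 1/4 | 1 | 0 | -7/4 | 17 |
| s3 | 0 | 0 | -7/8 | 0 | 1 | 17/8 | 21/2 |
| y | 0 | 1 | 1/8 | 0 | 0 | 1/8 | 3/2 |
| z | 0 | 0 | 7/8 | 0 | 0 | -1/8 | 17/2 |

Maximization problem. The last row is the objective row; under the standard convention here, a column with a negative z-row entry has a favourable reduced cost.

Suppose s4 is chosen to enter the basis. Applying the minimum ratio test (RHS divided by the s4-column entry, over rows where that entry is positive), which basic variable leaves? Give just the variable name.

Ratios: row 1 (x): entry -3/4 ≤ 0, skip; row 2 (s2): entry -7/4 ≤ 0, skip; row 3 (s3): (21/2)/(17/8) = 84/17; row 4 (y): (3/2)/(1/8) = 12.
Minimum ratio 84/17 is in the s3 row, so s3 leaves.

s3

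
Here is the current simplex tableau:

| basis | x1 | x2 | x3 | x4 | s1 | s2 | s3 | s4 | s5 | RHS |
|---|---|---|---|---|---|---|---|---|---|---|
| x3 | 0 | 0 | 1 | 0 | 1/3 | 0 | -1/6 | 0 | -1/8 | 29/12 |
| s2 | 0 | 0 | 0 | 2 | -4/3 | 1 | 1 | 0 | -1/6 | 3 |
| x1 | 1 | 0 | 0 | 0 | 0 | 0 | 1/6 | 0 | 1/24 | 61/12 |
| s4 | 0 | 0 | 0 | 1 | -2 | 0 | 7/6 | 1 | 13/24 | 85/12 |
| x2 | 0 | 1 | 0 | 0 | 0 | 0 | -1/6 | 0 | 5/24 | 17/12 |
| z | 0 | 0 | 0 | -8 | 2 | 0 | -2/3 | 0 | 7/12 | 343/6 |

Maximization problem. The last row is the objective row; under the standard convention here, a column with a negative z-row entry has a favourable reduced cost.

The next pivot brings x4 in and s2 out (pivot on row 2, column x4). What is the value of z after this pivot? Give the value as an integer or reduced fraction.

415/6

Minimum ratio for x4: 3/2 = 3/2.
z changes by −(z-row coeff of x4)·ratio = −(-8)·(3/2) = 12.
New z = 343/6 + 12 = 415/6.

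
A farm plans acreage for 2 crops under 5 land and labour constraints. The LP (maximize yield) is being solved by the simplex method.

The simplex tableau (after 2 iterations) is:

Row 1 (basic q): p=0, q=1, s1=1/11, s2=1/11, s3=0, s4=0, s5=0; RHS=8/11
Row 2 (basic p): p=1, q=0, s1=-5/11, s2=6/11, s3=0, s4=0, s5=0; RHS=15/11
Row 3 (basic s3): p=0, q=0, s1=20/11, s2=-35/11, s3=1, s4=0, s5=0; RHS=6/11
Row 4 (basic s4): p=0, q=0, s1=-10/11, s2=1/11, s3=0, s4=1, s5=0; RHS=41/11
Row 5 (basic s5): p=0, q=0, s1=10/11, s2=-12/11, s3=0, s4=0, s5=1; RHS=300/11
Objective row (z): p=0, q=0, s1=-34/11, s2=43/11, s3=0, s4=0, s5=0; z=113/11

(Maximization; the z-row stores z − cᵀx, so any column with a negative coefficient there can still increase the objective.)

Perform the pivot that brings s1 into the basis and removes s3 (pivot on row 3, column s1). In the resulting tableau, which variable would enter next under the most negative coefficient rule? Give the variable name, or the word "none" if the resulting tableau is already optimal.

s2

Pivot element 20/11. New z-row = old z-row − (-34/11)·(row 3/(20/11)).
Updated z-row coefficients: p: 0, q: 0, s1: 0, s2: -3/2, s3: 17/10, s4: 0, s5: 0.
The most negative is -3/2 in column s2, so s2 would enter next.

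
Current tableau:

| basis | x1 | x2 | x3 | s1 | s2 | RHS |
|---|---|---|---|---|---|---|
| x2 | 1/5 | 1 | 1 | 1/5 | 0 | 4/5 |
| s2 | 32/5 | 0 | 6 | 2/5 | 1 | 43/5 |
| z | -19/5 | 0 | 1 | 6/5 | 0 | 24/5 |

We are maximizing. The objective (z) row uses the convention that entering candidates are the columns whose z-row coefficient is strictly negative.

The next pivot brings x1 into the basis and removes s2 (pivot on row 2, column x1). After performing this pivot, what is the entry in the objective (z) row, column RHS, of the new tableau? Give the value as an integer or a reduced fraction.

Pivot element is row 2, column x1: 32/5.
Normalize row 2: new (row 2, RHS) = (43/5)/(32/5) = 43/32.
z-row ← z-row − (-19/5)·(new row 2): 24/5 − (-19/5)·(43/32) = 317/32.

317/32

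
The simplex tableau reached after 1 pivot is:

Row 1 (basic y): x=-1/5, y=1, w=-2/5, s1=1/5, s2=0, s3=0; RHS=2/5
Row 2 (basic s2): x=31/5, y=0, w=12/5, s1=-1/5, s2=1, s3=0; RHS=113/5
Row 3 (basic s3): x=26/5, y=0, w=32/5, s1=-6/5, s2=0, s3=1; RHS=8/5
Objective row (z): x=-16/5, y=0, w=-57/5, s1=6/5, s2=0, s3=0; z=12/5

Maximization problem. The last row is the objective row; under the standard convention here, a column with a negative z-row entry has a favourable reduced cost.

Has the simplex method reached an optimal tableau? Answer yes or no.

no

Column x has objective-row coefficient -16/5, which is negative; an improving pivot exists, so not yet optimal.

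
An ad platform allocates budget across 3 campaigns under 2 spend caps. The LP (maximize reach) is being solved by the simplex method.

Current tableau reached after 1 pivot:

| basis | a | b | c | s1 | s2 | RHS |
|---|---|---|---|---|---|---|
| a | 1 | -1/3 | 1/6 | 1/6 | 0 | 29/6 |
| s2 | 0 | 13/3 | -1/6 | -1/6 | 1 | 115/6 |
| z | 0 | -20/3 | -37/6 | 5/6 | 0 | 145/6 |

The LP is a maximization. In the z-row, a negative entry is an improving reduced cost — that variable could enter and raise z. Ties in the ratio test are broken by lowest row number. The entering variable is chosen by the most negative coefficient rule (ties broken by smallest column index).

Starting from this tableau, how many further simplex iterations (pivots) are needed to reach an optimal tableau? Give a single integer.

2

pivot: b in, s2 out → z = 1395/26
pivot: c in, a out → z = 317
No improving column remains; optimal.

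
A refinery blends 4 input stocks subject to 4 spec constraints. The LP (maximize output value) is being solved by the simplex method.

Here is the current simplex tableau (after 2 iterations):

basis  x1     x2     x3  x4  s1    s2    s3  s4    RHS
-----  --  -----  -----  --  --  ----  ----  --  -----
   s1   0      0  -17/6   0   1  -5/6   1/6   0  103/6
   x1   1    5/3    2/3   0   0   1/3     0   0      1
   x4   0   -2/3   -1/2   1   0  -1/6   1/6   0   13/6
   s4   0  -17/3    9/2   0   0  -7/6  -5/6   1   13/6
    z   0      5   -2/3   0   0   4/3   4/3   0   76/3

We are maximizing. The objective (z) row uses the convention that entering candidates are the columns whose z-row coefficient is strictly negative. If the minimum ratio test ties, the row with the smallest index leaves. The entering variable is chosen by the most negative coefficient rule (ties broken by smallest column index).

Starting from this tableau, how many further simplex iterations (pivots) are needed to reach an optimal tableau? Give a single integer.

pivot: x3 in, s4 out → z = 2078/81
No improving column remains; optimal.

1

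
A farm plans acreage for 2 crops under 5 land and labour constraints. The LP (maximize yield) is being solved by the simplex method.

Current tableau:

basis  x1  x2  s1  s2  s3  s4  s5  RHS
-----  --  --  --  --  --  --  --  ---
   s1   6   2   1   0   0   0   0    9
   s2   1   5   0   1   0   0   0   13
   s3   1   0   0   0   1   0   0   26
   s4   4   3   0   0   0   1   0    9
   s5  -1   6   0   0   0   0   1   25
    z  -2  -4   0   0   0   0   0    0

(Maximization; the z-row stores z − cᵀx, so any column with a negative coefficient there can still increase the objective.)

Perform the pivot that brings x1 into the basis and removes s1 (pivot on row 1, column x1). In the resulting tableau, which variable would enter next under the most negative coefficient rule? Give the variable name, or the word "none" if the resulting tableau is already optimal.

x2

Pivot element 6. New z-row = old z-row − (-2)·(row 1/6).
Updated z-row coefficients: x1: 0, x2: -10/3, s1: 1/3, s2: 0, s3: 0, s4: 0, s5: 0.
The most negative is -10/3 in column x2, so x2 would enter next.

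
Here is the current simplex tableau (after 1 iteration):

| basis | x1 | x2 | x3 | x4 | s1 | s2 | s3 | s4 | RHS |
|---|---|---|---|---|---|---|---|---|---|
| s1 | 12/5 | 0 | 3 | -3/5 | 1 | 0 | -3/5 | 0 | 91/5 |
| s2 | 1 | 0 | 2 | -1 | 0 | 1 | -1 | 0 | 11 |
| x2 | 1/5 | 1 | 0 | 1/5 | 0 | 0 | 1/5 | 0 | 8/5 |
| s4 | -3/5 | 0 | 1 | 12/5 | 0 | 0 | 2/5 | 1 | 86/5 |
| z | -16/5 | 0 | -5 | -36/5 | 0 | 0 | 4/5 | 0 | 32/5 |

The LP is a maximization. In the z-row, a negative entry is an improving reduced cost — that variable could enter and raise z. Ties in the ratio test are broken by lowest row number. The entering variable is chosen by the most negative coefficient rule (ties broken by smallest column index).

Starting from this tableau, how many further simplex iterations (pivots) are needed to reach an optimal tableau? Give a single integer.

3

pivot: x4 in, s4 out → z = 58
pivot: x1 in, x2 out → z = 184/3
pivot: x3 in, s1 out → z = 967/12
No improving column remains; optimal.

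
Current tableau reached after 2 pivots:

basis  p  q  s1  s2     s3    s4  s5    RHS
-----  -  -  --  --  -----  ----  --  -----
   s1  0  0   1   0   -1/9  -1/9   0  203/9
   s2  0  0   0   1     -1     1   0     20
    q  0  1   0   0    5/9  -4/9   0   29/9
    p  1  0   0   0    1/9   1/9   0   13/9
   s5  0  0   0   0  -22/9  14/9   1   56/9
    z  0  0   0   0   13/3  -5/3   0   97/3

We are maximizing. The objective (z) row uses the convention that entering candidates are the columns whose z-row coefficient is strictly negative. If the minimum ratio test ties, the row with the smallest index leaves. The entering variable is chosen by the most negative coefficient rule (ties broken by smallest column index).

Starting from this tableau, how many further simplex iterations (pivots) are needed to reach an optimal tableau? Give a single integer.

1

pivot: s4 in, s5 out → z = 39
No improving column remains; optimal.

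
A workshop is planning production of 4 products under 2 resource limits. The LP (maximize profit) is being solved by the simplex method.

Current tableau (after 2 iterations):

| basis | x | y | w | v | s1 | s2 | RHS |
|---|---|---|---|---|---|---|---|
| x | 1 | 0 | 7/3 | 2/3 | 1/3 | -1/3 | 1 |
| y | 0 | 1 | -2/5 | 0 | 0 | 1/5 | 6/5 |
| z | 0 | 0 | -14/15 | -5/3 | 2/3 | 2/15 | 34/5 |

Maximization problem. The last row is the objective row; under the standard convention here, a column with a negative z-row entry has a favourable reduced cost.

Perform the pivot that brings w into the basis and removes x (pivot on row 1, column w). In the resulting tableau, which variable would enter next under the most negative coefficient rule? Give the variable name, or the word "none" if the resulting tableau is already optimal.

v

Pivot element 7/3. New z-row = old z-row − (-14/15)·(row 1/(7/3)).
Updated z-row coefficients: x: 2/5, y: 0, w: 0, v: -7/5, s1: 4/5, s2: 0.
The most negative is -7/5 in column v, so v would enter next.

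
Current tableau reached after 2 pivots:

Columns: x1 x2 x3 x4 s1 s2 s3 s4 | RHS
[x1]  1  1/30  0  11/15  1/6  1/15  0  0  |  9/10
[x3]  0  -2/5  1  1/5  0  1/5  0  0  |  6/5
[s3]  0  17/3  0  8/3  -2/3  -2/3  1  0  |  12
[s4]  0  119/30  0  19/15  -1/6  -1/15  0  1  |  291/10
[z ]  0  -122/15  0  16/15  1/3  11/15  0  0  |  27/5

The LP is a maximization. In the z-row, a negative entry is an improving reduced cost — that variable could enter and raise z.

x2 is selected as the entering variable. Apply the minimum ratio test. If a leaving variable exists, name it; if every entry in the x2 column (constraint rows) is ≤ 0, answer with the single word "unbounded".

s3

Ratios: row 1 (x1): (9/10)/(1/30) = 27; row 2 (x3): entry -2/5 ≤ 0, skip; row 3 (s3): 12/(17/3) = 36/17; row 4 (s4): (291/10)/(119/30) = 873/119.
Minimum ratio is in the s3 row, so s3 leaves.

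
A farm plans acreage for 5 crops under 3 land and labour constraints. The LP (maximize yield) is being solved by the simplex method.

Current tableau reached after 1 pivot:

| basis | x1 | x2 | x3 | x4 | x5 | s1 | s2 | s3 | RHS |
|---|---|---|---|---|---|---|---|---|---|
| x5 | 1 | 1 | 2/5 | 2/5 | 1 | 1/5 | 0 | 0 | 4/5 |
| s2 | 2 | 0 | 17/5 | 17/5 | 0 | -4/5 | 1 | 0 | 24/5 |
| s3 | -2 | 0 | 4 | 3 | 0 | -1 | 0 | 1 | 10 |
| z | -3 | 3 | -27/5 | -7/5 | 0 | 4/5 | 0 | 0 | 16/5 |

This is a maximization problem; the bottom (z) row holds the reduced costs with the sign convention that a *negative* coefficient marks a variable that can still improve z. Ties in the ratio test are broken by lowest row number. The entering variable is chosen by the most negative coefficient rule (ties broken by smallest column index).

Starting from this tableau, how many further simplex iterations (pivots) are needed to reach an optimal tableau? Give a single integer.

2

pivot: x3 in, s2 out → z = 184/17
pivot: s1 in, x5 out → z = 56/5
No improving column remains; optimal.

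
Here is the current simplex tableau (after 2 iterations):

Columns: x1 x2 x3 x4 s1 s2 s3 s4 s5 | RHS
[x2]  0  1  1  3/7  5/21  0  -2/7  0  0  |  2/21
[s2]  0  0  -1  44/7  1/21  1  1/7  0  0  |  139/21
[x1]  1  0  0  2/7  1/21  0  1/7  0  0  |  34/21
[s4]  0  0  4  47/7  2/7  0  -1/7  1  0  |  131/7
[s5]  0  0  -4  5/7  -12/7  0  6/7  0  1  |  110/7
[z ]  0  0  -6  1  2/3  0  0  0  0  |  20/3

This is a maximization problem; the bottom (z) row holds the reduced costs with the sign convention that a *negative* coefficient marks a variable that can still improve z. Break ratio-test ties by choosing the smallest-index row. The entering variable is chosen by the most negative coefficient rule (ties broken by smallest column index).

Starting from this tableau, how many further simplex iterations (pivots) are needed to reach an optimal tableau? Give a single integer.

pivot: x3 in, x2 out → z = 152/21
pivot: s3 in, x1 out → z = 80/3
No improving column remains; optimal.

2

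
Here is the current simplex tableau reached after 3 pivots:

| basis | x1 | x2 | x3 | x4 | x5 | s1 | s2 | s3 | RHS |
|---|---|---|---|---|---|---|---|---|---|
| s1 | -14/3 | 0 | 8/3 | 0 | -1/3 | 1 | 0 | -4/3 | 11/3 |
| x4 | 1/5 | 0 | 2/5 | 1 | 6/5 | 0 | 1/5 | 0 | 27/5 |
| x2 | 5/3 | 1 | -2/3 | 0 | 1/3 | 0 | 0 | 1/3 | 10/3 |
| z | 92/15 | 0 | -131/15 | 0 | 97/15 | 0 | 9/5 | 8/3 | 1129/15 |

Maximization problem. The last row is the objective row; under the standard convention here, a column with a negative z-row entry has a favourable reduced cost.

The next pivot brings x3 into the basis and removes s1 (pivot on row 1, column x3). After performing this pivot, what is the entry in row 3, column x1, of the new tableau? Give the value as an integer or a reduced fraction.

Pivot element is row 1, column x3: 8/3.
Normalize row 1: new (row 1, x1) = (-14/3)/(8/3) = -7/4.
row 3 ← row 3 − (-2/3)·(new row 1): 5/3 − (-2/3)·(-7/4) = 1/2.

1/2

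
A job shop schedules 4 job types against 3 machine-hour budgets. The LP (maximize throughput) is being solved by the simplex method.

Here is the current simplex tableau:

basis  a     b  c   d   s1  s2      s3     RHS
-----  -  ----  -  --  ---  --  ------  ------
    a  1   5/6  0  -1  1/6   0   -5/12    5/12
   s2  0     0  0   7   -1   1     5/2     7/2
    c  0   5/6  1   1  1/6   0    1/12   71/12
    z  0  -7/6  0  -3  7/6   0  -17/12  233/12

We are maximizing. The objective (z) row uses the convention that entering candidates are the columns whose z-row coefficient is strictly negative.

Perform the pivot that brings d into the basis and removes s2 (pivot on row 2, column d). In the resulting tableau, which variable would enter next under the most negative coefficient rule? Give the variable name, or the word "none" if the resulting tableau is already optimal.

Pivot element 7. New z-row = old z-row − (-3)·(row 2/7).
Updated z-row coefficients: a: 0, b: -7/6, c: 0, d: 0, s1: 31/42, s2: 3/7, s3: -29/84.
The most negative is -7/6 in column b, so b would enter next.

b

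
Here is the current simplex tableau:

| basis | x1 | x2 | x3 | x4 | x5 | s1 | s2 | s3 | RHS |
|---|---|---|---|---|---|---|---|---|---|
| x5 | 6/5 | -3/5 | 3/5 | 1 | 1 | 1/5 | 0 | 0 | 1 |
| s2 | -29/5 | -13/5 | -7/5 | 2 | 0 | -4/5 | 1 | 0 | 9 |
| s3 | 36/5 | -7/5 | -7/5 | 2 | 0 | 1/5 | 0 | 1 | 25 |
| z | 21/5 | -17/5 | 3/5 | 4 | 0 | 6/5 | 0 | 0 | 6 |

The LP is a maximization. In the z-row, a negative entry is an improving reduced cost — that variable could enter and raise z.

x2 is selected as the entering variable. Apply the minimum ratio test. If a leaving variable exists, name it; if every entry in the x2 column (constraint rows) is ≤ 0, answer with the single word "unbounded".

unbounded

x2-column entries: row 1: -3/5, row 2: -13/5, row 3: -7/5. All ≤ 0, so x2 can increase without bound; the LP is unbounded in this direction.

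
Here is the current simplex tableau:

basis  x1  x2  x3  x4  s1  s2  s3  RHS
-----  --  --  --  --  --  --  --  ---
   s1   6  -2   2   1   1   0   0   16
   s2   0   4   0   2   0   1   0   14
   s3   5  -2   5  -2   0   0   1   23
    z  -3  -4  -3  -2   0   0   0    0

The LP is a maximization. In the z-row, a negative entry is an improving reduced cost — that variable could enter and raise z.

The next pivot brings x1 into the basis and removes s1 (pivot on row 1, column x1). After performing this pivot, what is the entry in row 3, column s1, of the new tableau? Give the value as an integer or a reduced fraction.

Pivot element is row 1, column x1: 6.
Normalize row 1: new (row 1, s1) = 1/6 = 1/6.
row 3 ← row 3 − 5·(new row 1): 0 − 5·(1/6) = -5/6.

-5/6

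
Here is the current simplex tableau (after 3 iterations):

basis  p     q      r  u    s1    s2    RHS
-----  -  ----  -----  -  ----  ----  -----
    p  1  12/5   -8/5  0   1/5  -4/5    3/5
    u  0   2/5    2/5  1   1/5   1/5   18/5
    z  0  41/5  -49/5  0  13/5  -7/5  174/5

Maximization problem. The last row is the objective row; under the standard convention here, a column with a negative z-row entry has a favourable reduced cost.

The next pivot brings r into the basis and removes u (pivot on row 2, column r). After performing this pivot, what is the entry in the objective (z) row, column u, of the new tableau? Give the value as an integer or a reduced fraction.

Pivot element is row 2, column r: 2/5.
Normalize row 2: new (row 2, u) = 1/(2/5) = 5/2.
z-row ← z-row − (-49/5)·(new row 2): 0 − (-49/5)·(5/2) = 49/2.

49/2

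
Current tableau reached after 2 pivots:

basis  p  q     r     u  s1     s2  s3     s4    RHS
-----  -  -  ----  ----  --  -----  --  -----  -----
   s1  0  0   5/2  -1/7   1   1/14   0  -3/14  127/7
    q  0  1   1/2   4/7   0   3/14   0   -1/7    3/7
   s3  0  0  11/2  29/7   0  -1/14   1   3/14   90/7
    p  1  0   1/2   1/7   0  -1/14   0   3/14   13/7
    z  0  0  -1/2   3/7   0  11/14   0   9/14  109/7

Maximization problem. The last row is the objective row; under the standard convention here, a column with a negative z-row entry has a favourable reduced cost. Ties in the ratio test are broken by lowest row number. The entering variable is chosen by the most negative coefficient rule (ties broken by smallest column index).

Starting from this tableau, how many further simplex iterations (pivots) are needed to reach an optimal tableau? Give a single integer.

1

pivot: r in, q out → z = 16
No improving column remains; optimal.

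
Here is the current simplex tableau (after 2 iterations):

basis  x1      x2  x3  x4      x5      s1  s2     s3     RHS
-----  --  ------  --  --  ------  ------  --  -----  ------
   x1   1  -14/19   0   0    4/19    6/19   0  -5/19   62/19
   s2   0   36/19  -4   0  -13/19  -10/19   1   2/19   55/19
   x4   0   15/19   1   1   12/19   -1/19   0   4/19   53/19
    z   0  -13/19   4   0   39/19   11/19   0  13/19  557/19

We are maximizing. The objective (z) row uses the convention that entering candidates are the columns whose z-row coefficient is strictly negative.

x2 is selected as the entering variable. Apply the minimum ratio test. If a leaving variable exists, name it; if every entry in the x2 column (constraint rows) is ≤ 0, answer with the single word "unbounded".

s2

Ratios: row 1 (x1): entry -14/19 ≤ 0, skip; row 2 (s2): (55/19)/(36/19) = 55/36; row 3 (x4): (53/19)/(15/19) = 53/15.
Minimum ratio is in the s2 row, so s2 leaves.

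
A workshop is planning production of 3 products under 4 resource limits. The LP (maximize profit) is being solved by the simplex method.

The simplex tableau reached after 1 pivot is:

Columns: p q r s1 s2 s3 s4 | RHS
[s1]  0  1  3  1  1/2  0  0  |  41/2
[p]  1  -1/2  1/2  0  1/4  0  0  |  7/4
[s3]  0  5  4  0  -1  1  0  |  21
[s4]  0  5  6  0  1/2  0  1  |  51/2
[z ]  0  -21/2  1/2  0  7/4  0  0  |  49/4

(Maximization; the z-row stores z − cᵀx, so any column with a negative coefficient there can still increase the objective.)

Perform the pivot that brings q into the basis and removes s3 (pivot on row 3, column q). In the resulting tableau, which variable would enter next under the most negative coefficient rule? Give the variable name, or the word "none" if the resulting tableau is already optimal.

Pivot element 5. New z-row = old z-row − (-21/2)·(row 3/5).
Updated z-row coefficients: p: 0, q: 0, r: 89/10, s1: 0, s2: -7/20, s3: 21/10, s4: 0.
The most negative is -7/20 in column s2, so s2 would enter next.

s2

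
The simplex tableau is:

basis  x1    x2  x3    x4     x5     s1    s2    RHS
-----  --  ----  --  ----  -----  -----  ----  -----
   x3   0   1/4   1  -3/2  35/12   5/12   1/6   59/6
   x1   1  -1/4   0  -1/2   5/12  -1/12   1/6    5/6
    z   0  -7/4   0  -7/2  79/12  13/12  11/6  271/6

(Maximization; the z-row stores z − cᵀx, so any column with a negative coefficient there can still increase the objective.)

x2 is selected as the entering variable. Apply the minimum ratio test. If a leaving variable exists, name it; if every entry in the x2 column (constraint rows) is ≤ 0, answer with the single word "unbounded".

x3

Ratios: row 1 (x3): (59/6)/(1/4) = 118/3; row 2 (x1): entry -1/4 ≤ 0, skip.
Minimum ratio is in the x3 row, so x3 leaves.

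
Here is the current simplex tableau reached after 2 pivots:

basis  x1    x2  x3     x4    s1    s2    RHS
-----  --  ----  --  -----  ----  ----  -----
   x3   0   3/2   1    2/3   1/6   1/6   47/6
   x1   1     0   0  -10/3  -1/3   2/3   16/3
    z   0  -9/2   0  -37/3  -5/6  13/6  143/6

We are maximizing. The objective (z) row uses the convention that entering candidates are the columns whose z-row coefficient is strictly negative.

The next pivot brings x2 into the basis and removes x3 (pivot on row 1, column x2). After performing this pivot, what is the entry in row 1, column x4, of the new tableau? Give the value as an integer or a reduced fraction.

4/9

Pivot element is row 1, column x2: 3/2.
Normalize row 1: new (row 1, x4) = (2/3)/(3/2) = 4/9.
Row 1 is the pivot row, so the entry is 4/9.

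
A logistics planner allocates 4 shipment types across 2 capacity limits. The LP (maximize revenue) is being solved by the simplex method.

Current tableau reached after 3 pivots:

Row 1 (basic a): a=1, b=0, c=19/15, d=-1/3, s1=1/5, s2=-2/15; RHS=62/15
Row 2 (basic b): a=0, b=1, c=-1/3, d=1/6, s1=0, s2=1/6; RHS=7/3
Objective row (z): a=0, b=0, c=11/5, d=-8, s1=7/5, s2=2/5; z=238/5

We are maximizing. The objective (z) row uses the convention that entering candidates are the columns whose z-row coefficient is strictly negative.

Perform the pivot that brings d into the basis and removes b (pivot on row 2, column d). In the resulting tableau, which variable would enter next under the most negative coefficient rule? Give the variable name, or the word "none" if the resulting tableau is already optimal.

c

Pivot element 1/6. New z-row = old z-row − (-8)·(row 2/(1/6)).
Updated z-row coefficients: a: 0, b: 48, c: -69/5, d: 0, s1: 7/5, s2: 42/5.
The most negative is -69/5 in column c, so c would enter next.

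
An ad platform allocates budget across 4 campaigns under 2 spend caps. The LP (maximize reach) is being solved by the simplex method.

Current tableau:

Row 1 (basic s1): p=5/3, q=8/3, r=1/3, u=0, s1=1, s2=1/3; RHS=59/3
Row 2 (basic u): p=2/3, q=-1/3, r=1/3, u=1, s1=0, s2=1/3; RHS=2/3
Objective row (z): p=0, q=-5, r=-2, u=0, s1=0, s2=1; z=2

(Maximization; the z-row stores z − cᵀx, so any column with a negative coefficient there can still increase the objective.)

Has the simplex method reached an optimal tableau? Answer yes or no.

no

Column q has objective-row coefficient -5, which is negative; an improving pivot exists, so not yet optimal.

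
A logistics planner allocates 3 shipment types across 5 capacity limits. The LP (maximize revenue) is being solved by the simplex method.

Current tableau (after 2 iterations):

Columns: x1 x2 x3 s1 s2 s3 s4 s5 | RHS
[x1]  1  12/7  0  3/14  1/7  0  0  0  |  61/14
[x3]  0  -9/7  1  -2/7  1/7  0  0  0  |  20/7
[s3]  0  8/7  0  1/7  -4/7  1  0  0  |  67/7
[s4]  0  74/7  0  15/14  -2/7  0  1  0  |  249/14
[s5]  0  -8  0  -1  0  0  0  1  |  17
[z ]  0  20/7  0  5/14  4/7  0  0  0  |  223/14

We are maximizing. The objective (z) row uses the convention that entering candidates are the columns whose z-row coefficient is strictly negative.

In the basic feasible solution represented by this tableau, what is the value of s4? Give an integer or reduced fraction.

s4 is basic (row 4); its value is the RHS of that row: 249/14.

249/14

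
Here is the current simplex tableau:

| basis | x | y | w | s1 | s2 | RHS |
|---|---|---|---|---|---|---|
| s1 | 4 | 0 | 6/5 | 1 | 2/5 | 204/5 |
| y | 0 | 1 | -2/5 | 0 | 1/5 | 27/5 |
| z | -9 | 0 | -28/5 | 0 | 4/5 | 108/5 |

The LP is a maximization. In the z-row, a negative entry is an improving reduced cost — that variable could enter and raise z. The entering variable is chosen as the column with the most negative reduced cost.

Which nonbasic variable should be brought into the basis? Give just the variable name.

x

Objective-row coefficients: x: -9, y: 0, w: -28/5, s1: 0, s2: 4/5.
The most negative is -9 in column x, so x enters.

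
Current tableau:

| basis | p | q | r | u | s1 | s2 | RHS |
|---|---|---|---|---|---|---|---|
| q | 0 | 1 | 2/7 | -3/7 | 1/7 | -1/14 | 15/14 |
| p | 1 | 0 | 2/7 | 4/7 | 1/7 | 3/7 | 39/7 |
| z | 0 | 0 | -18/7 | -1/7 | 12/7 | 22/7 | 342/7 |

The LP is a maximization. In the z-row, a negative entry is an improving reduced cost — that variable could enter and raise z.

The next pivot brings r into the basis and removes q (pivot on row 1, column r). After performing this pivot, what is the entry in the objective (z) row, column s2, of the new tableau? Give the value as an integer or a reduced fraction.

Pivot element is row 1, column r: 2/7.
Normalize row 1: new (row 1, s2) = (-1/14)/(2/7) = -1/4.
z-row ← z-row − (-18/7)·(new row 1): 22/7 − (-18/7)·(-1/4) = 5/2.

5/2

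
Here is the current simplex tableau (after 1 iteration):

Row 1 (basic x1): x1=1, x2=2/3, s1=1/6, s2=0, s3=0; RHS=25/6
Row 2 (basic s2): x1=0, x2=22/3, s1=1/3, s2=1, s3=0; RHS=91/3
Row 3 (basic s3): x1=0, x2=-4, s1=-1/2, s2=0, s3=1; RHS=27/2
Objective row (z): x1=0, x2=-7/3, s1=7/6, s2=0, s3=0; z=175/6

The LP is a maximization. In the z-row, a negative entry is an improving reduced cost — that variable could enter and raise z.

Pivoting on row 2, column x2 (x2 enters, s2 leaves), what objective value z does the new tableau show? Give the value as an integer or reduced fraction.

Minimum ratio for x2: (91/3)/(22/3) = 91/22.
z changes by −(z-row coeff of x2)·ratio = −(-7/3)·(91/22) = 637/66.
New z = 175/6 + (637/66) = 427/11.

427/11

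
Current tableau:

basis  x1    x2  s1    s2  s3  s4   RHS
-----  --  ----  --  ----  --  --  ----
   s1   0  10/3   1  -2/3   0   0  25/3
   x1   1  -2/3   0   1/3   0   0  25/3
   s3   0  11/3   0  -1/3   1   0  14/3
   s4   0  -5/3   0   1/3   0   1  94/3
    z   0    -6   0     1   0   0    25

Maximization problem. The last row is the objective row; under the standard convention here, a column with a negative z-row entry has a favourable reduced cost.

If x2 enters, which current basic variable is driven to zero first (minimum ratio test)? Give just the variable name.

s3

Ratios: row 1 (s1): (25/3)/(10/3) = 5/2; row 2 (x1): entry -2/3 ≤ 0, skip; row 3 (s3): (14/3)/(11/3) = 14/11; row 4 (s4): entry -5/3 ≤ 0, skip.
Minimum ratio 14/11 is in the s3 row, so s3 leaves.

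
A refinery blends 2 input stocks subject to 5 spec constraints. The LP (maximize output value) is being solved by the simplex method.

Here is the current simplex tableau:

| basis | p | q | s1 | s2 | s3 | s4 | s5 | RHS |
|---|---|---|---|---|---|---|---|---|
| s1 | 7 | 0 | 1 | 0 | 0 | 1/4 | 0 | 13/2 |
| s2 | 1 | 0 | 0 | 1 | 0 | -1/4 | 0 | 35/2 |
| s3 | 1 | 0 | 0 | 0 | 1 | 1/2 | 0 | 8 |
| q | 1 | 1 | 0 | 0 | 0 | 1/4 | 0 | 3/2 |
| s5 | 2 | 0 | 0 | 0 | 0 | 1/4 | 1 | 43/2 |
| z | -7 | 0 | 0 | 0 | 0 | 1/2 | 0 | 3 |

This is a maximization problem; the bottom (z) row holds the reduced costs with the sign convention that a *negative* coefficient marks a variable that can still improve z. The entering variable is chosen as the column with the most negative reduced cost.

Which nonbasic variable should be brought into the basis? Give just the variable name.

Objective-row coefficients: p: -7, q: 0, s1: 0, s2: 0, s3: 0, s4: 1/2, s5: 0.
The most negative is -7 in column p, so p enters.

p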